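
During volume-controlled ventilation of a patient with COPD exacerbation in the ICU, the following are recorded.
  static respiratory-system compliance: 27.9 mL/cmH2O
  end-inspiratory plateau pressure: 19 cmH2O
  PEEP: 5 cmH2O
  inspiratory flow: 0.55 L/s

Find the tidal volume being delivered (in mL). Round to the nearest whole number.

391

Vt = Cstat × (Pplat − PEEP) = 27.9 × (19 − 5) = 27.9 × 14.0 = 390.6 mL.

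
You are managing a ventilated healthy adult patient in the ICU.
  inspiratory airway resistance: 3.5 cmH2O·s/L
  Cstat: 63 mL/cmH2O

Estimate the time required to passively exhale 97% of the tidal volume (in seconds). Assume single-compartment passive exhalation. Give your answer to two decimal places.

τ = R × C = 3.5 × 63 mL/cmH2O = 3.5 × 0.063 L/cmH2O = 0.2205 s.
Exhaled fraction f = 1 − e^(−t/τ) → t = −τ·ln(1 − f) = −0.2205·ln(0.03) = 0.7732 s.

0.77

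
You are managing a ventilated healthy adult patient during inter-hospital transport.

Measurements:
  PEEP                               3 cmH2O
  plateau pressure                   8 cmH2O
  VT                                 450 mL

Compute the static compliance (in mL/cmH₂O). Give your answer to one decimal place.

90.0

Cstat = Vt / (Pplat − PEEP) = 450 / (8 − 3) = 450 / 5.0 = 90.0 mL/cmH2O.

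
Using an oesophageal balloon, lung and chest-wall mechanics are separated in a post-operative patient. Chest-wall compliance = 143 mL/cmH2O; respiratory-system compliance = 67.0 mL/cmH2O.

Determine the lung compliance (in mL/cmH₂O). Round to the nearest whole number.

126

1/CL = 1/Crs − 1/Ccw.
1/CL = 1/67.0 − 1/143 = 0.007932.
CL = 126.07 mL/cmH2O.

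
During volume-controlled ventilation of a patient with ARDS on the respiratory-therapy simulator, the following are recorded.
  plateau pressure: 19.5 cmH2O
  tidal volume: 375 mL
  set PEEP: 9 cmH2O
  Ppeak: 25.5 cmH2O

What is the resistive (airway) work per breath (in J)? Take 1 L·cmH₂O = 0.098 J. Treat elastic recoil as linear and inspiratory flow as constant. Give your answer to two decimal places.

0.22

With constant inspiratory flow the resistive pressure is constant at PIP − Pplat = 25.5 − 19.5 = 6.0 cmH2O, so resistive work = 6.0 × 0.375 = 2.25 L·cmH2O.
× 0.098 J/(L·cmH2O) → 0.2205 J.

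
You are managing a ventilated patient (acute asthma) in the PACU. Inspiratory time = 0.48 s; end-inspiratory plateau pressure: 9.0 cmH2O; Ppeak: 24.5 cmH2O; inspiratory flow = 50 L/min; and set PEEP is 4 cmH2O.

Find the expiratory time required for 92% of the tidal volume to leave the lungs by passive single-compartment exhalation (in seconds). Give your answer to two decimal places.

3.76

Flow: 50 L/min ÷ 60 = 0.8333 L/s.
Vt = flow × Ti = 0.8333 L/s × 0.48 s × 1000 mL/L = 399.98 mL.
R = (PIP − Pplat)/V̇ = (24.5 − 9.0) / 0.8333 = 15.5/0.8333 = 18.601 cmH2O·s/L.
C = Vt/(Pplat − PEEP) = 399.98 / (9.0 − 4) = 399.98/5.0 = 79.996 mL/cmH2O.
τ = R × C = 18.601 × 0.08 L/cmH2O = 1.488 s.
t = −τ·ln(1 − 0.92) = −1.488·ln(0.08) = 3.758 s.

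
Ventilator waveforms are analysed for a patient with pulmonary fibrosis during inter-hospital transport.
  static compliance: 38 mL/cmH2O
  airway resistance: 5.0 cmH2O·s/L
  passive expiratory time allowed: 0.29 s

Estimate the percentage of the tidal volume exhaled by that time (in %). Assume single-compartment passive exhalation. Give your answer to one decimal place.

τ = R × C = 5.0 × 38 mL/cmH2O = 5.0 × 0.038 L/cmH2O = 0.19 s.
Passive exhalation: V(t)/V₀ = e^(−t/τ) = e^(−0.29/0.19) = 0.2173.
Fraction exhaled = 1 − 0.2173 = 0.7827 → 78.27%.

78.3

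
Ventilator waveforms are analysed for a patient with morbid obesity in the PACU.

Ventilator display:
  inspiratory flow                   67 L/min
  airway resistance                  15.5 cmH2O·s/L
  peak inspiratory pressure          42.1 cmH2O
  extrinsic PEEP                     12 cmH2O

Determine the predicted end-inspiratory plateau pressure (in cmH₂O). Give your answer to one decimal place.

Flow: 67 L/min ÷ 60 = 1.1167 L/s.
Pplat = PIP − Raw × flow = 42.1 − 15.5 × 1.1167 = 42.1 − 17.309 = 24.791 cmH2O.

24.8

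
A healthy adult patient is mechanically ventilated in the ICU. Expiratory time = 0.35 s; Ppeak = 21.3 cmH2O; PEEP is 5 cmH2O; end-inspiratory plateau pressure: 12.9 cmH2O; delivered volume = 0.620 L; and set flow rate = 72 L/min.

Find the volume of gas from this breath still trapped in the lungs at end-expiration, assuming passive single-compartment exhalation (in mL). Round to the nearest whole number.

328

Flow: 72 L/min ÷ 60 = 1.2 L/s.
R = (PIP − Pplat)/V̇ = (21.3 − 12.9) / 1.2 = 8.4/1.2 = 7.0 cmH2O·s/L.
C = Vt/(Pplat − PEEP) = 620.0 / (12.9 − 5) = 620.0/7.9 = 78.481 mL/cmH2O.
τ = R × C = 7.0 × 0.07848 L/cmH2O = 0.5494 s.
Fraction remaining = e^(−Te/τ) = e^(−0.35/0.5494) = 0.5288.
Trapped volume = 620.0 × 0.5288 = 327.86 mL.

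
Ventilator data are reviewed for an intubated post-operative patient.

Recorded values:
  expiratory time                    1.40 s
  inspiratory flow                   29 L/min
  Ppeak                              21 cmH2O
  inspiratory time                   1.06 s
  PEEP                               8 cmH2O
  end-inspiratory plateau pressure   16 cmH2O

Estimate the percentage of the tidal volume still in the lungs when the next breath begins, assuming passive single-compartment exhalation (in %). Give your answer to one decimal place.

Flow: 29 L/min ÷ 60 = 0.4833 L/s.
Vt = flow × Ti = 0.4833 L/s × 1.06 s × 1000 mL/L = 512.3 mL.
R = (PIP − Pplat)/V̇ = (21 − 16) / 0.4833 = 5.0/0.4833 = 10.346 cmH2O·s/L.
C = Vt/(Pplat − PEEP) = 512.3 / (16 − 8) = 512.3/8.0 = 64.038 mL/cmH2O.
τ = R × C = 10.346 × 0.06404 L/cmH2O = 0.6626 s.
Fraction remaining at end-expiration = e^(−Te/τ) = e^(−1.40/0.6626) = 0.1209 → 12.09%.

12.1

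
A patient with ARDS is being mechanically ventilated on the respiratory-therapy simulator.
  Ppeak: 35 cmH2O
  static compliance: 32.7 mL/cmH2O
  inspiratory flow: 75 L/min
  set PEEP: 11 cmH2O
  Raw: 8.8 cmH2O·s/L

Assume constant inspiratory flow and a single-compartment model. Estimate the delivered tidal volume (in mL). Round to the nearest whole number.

Flow: 75 L/min ÷ 60 = 1.25 L/s.
Equation of motion (constant flow): PIP = Vt/C + R·V̇ + PEEP.
Vt/C = PIP − R·V̇ − PEEP = 35 − 11.0 − 11 = 13.0 cmH2O.
Vt = C × 13.0 = 32.7 × 13.0 = 425.1 mL.

425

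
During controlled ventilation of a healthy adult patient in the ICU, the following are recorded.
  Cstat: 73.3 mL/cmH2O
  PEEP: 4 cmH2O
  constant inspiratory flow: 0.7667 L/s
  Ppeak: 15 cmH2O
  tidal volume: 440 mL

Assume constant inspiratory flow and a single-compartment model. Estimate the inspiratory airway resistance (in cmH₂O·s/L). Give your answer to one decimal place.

Equation of motion (constant flow): PIP = Vt/C + R·V̇ + PEEP.
R·V̇ = PIP − Vt/C − PEEP = 15 − 440/73.3 − 4 = 15 − 6.003 − 4 = 4.997 cmH2O.
R = 4.997 / 0.7667 = 6.518 cmH2O·s/L.

6.5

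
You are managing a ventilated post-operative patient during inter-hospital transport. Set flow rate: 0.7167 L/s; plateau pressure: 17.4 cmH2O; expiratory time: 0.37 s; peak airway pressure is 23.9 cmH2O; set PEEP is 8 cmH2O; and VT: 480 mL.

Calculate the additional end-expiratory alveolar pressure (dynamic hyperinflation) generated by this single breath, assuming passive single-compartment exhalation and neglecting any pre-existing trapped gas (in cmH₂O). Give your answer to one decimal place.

4.2

R = (PIP − Pplat)/V̇ = (23.9 − 17.4) / 0.7167 = 6.5/0.7167 = 9.069 cmH2O·s/L.
C = Vt/(Pplat − PEEP) = 480.0 / (17.4 − 8) = 480.0/9.4 = 51.064 mL/cmH2O.
τ = R × C = 9.069 × 0.05106 L/cmH2O = 0.4631 s.
Fraction remaining = e^(−Te/τ) = e^(−0.37/0.4631) = 0.4498; trapped volume = 480.0 × 0.4498 = 215.9 mL.
Additional alveolar pressure from trapping ≈ V_trapped / C = 215.9 / 51.064 = 4.228 cmH2O.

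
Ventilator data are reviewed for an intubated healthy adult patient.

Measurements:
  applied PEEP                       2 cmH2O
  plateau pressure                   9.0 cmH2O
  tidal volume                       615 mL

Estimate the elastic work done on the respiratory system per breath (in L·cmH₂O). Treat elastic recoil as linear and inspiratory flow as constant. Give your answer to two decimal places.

Elastic work ≈ ½ × (Pplat − PEEP) × Vt = 0.5 × (9.0 − 2) × 0.615 L = 0.5 × 7.0 × 0.615 = 2.153 L·cmH2O.

2.15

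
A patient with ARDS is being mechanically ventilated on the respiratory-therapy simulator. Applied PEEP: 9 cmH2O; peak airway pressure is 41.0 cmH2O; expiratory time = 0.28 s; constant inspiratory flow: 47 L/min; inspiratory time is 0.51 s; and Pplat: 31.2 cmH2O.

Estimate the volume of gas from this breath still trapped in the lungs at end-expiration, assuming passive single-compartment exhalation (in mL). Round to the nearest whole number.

115

Flow: 47 L/min ÷ 60 = 0.7833 L/s.
Vt = flow × Ti = 0.7833 L/s × 0.51 s × 1000 mL/L = 399.48 mL.
R = (PIP − Pplat)/V̇ = (41.0 − 31.2) / 0.7833 = 9.8/0.7833 = 12.511 cmH2O·s/L.
C = Vt/(Pplat − PEEP) = 399.48 / (31.2 − 9) = 399.48/22.2 = 17.995 mL/cmH2O.
τ = R × C = 12.511 × 0.018 L/cmH2O = 0.2252 s.
Fraction remaining = e^(−Te/τ) = e^(−0.28/0.2252) = 0.2884.
Trapped volume = 399.48 × 0.2884 = 115.21 mL.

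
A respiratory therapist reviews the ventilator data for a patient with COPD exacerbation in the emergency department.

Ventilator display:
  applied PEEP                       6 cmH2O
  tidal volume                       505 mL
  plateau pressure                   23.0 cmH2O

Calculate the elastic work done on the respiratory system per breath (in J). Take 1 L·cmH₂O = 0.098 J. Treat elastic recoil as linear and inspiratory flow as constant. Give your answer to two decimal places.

Elastic work ≈ ½ × (Pplat − PEEP) × Vt = 0.5 × (23.0 − 6) × 0.505 L = 0.5 × 17.0 × 0.505 = 4.293 L·cmH2O.
× 0.098 J/(L·cmH2O) → 0.4207 J.

0.42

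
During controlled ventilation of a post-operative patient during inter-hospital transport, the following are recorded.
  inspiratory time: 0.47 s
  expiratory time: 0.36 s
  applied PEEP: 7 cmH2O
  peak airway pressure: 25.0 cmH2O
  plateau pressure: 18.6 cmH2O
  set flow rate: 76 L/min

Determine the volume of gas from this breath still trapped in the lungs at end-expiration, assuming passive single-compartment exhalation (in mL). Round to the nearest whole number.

Flow: 76 L/min ÷ 60 = 1.2667 L/s.
Vt = flow × Ti = 1.2667 L/s × 0.47 s × 1000 mL/L = 595.35 mL.
R = (PIP − Pplat)/V̇ = (25.0 − 18.6) / 1.2667 = 6.4/1.2667 = 5.052 cmH2O·s/L.
C = Vt/(Pplat − PEEP) = 595.35 / (18.6 − 7) = 595.35/11.6 = 51.323 mL/cmH2O.
τ = R × C = 5.052 × 0.05132 L/cmH2O = 0.2593 s.
Fraction remaining = e^(−Te/τ) = e^(−0.36/0.2593) = 0.2495.
Trapped volume = 595.35 × 0.2495 = 148.54 mL.

149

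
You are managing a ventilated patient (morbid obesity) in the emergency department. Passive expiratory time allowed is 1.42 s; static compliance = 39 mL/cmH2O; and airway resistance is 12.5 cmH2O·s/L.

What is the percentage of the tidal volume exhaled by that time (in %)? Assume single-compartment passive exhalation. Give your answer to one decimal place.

τ = R × C = 12.5 × 39 mL/cmH2O = 12.5 × 0.039 L/cmH2O = 0.4875 s.
Passive exhalation: V(t)/V₀ = e^(−t/τ) = e^(−1.42/0.4875) = 0.05432.
Fraction exhaled = 1 − 0.05432 = 0.9457 → 94.57%.

94.6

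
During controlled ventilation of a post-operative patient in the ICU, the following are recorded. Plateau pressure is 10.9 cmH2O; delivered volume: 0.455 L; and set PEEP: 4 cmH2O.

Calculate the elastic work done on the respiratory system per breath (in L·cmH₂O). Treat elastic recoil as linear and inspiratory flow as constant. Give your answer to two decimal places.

1.57

Elastic work ≈ ½ × (Pplat − PEEP) × Vt = 0.5 × (10.9 − 4) × 0.455 L = 0.5 × 6.9 × 0.455 = 1.57 L·cmH2O.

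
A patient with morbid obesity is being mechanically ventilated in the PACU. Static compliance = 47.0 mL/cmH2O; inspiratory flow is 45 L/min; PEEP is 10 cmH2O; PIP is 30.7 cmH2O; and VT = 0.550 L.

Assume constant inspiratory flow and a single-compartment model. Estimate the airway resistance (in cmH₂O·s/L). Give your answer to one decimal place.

Flow: 45 L/min ÷ 60 = 0.75 L/s.
Equation of motion (constant flow): PIP = Vt/C + R·V̇ + PEEP.
R·V̇ = PIP − Vt/C − PEEP = 30.7 − 550/47.0 − 10 = 30.7 − 11.702 − 10 = 8.998 cmH2O.
R = 8.998 / 0.75 = 11.997 cmH2O·s/L.

12.0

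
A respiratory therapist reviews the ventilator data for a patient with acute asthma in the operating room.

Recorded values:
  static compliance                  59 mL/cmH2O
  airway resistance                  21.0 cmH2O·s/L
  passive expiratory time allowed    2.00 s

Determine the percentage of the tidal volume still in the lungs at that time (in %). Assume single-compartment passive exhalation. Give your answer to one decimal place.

19.9

τ = R × C = 21.0 × 59 mL/cmH2O = 21.0 × 0.059 L/cmH2O = 1.239 s.
Passive exhalation: V(t)/V₀ = e^(−t/τ) = e^(−2.00/1.239) = 0.199.
Fraction remaining = 0.199 → 19.9%.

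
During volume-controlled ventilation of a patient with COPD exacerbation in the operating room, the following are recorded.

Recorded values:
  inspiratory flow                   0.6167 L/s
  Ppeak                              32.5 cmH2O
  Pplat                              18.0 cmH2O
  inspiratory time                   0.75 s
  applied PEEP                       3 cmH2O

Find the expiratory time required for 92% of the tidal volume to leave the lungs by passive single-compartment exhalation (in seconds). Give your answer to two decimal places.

Vt = flow × Ti = 0.6167 L/s × 0.75 s × 1000 mL/L = 462.53 mL.
R = (PIP − Pplat)/V̇ = (32.5 − 18.0) / 0.6167 = 14.5/0.6167 = 23.512 cmH2O·s/L.
C = Vt/(Pplat − PEEP) = 462.53 / (18.0 − 3) = 462.53/15.0 = 30.835 mL/cmH2O.
τ = R × C = 23.512 × 0.03084 L/cmH2O = 0.7251 s.
t = −τ·ln(1 − 0.92) = −0.7251·ln(0.08) = 1.831 s.

1.83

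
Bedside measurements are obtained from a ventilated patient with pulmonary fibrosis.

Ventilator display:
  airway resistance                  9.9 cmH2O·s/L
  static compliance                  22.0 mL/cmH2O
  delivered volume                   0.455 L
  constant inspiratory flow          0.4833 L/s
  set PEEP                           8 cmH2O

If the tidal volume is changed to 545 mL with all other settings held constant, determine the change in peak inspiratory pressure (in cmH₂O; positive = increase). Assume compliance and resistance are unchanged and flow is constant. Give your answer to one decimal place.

4.1

PIP = Vt/C + R·V̇ + PEEP (constant-flow equation of motion).
Only the elastic term changes: ΔPIP = ΔVt / C = (545 − 455) / 22.0 = 4.091 cmH2O.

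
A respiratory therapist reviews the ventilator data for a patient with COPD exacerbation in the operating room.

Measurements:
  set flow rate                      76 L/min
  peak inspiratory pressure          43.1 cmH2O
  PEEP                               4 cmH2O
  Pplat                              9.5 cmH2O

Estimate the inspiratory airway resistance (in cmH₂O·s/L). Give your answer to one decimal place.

26.5

Flow: 76 L/min ÷ 60 = 1.2667 L/s.
Raw = (PIP − Pplat) / flow = (43.1 − 9.5) / 1.2667 = 33.6 / 1.2667 = 26.526 cmH2O·s/L.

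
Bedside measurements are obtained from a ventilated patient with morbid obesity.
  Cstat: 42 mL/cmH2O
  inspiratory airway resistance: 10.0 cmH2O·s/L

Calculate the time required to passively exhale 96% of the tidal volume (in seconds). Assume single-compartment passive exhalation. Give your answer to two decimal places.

1.35

τ = R × C = 10.0 × 42 mL/cmH2O = 10.0 × 0.042 L/cmH2O = 0.42 s.
Exhaled fraction f = 1 − e^(−t/τ) → t = −τ·ln(1 − f) = −0.42·ln(0.04) = 1.352 s.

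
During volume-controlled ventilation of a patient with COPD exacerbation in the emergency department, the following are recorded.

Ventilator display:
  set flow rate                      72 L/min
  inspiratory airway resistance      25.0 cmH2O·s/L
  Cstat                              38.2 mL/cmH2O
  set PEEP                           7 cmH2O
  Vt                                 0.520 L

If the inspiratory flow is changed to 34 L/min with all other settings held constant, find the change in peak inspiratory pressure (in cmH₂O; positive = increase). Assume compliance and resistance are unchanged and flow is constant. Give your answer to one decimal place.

Flow: 72 L/min ÷ 60 = 1.2 L/s.
New flow: 34 L/min ÷ 60 = 0.5667 L/s.
PIP = Vt/C + R·V̇ + PEEP (constant-flow equation of motion).
Only the resistive term changes: ΔPIP = R × ΔV̇ = 25.0 × (0.5667 − 1.2) = 25.0 × -0.6333 = -15.833 cmH2O.

-15.8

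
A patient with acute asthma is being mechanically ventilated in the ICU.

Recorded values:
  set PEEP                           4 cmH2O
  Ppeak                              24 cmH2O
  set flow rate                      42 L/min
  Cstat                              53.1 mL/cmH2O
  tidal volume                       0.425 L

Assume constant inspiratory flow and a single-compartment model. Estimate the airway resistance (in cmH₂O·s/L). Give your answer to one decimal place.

17.1

Flow: 42 L/min ÷ 60 = 0.7 L/s.
Equation of motion (constant flow): PIP = Vt/C + R·V̇ + PEEP.
R·V̇ = PIP − Vt/C − PEEP = 24 − 425/53.1 − 4 = 24 − 8.004 − 4 = 11.996 cmH2O.
R = 11.996 / 0.7 = 17.137 cmH2O·s/L.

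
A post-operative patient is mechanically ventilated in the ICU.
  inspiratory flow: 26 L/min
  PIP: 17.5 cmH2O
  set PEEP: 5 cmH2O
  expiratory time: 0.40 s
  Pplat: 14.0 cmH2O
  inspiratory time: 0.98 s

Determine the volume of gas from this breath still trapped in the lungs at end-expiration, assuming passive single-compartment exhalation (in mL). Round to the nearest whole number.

Flow: 26 L/min ÷ 60 = 0.4333 L/s.
Vt = flow × Ti = 0.4333 L/s × 0.98 s × 1000 mL/L = 424.63 mL.
R = (PIP − Pplat)/V̇ = (17.5 − 14.0) / 0.4333 = 3.5/0.4333 = 8.078 cmH2O·s/L.
C = Vt/(Pplat − PEEP) = 424.63 / (14.0 − 5) = 424.63/9.0 = 47.181 mL/cmH2O.
τ = R × C = 8.078 × 0.04718 L/cmH2O = 0.3811 s.
Fraction remaining = e^(−Te/τ) = e^(−0.40/0.3811) = 0.3501.
Trapped volume = 424.63 × 0.3501 = 148.66 mL.

149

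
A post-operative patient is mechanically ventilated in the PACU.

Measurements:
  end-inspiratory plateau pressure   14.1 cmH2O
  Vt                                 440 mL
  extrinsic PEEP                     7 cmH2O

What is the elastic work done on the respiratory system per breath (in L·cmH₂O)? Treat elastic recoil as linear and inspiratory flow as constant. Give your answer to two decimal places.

1.56

Elastic work ≈ ½ × (Pplat − PEEP) × Vt = 0.5 × (14.1 − 7) × 0.440 L = 0.5 × 7.1 × 0.440 = 1.562 L·cmH2O.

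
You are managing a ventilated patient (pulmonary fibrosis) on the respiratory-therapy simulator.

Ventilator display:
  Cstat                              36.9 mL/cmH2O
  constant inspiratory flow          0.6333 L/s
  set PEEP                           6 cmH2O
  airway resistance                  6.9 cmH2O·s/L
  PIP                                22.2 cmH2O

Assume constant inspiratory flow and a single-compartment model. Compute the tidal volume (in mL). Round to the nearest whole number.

437

Equation of motion (constant flow): PIP = Vt/C + R·V̇ + PEEP.
Vt/C = PIP − R·V̇ − PEEP = 22.2 − 4.37 − 6 = 11.83 cmH2O.
Vt = C × 11.83 = 36.9 × 11.83 = 436.53 mL.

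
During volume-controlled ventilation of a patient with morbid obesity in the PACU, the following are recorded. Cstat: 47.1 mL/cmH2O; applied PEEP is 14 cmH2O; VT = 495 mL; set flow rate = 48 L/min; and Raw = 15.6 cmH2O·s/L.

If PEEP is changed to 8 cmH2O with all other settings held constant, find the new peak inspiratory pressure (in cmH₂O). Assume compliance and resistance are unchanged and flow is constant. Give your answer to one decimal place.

Flow: 48 L/min ÷ 60 = 0.8 L/s.
PIP = Vt/C + R·V̇ + PEEP (constant-flow equation of motion).
Only the baseline term changes: ΔPIP = ΔPEEP = 8 − 14 = -6.0 cmH2O.
Original PIP = 495/47.1 + 15.6×0.8 + 14 = 36.99 cmH2O; new PIP = 36.99 + (-6.0) = 30.99 cmH2O.

31.0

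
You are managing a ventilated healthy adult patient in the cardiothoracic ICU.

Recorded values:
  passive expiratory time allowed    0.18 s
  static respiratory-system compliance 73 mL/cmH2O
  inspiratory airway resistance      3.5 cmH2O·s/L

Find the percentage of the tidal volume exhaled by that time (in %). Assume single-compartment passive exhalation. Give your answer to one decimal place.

τ = R × C = 3.5 × 73 mL/cmH2O = 3.5 × 0.073 L/cmH2O = 0.2555 s.
Passive exhalation: V(t)/V₀ = e^(−t/τ) = e^(−0.18/0.2555) = 0.4944.
Fraction exhaled = 1 − 0.4944 = 0.5056 → 50.56%.

50.6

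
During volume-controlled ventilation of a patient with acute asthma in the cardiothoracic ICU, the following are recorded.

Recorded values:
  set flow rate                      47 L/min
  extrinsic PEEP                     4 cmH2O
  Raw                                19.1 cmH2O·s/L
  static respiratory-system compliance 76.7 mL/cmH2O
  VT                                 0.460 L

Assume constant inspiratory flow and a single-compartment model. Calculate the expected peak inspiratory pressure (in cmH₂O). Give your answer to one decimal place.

Flow: 47 L/min ÷ 60 = 0.7833 L/s.
Equation of motion (constant flow): PIP = Vt/C + R·V̇ + PEEP.
PIP = 460/76.7 + 19.1×0.7833 + 4 = 5.997 + 14.961 + 4 = 24.958 cmH2O.

25.0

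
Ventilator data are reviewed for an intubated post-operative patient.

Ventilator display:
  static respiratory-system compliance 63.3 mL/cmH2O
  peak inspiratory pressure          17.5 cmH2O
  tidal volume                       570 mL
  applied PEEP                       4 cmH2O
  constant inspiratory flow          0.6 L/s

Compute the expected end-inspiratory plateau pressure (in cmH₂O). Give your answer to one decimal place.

Pplat = PEEP + Vt / Cstat = 4 + 570 / 63.3 = 4 + 9.005 = 13.005 cmH2O.

13.0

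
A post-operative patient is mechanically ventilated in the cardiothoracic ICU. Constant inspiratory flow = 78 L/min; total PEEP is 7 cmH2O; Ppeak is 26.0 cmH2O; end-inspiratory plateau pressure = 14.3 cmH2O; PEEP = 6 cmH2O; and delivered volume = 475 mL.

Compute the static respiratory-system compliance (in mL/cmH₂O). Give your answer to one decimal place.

65.1

End-expiratory occlusion gives total PEEP = 7 cmH2O (intrinsic PEEP = 7 − 6 = 1). Use total PEEP for the elastic gradient.
Cstat = Vt / (Pplat − PEEPtotal) = 475 / (14.3 − 7) = 475 / 7.3 = 65.068 mL/cmH2O.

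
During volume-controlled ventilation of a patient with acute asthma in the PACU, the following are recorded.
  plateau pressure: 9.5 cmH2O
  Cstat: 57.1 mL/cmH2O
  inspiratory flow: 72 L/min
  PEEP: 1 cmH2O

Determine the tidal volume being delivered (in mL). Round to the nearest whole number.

Vt = Cstat × (Pplat − PEEP) = 57.1 × (9.5 − 1) = 57.1 × 8.5 = 485.35 mL.

485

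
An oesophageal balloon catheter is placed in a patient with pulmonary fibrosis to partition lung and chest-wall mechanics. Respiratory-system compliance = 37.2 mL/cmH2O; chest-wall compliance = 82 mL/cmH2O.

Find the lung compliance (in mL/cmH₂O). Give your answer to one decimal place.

1/CL = 1/Crs − 1/Ccw.
1/CL = 1/37.2 − 1/82 = 0.01469.
CL = 68.074 mL/cmH2O.

68.1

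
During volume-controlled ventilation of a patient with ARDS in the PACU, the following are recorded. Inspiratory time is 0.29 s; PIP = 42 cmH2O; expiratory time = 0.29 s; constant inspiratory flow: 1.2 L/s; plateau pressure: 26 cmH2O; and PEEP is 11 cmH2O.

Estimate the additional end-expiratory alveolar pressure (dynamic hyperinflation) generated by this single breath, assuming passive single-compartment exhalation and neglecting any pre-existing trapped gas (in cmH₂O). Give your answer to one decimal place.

Vt = flow × Ti = 1.2 L/s × 0.29 s × 1000 mL/L = 348.0 mL.
R = (PIP − Pplat)/V̇ = (42 − 26) / 1.2 = 16.0/1.2 = 13.333 cmH2O·s/L.
C = Vt/(Pplat − PEEP) = 348.0 / (26 − 11) = 348.0/15.0 = 23.2 mL/cmH2O.
τ = R × C = 13.333 × 0.0232 L/cmH2O = 0.3093 s.
Fraction remaining = e^(−Te/τ) = e^(−0.29/0.3093) = 0.3916; trapped volume = 348.0 × 0.3916 = 136.28 mL.
Additional alveolar pressure from trapping ≈ V_trapped / C = 136.28 / 23.2 = 5.874 cmH2O.

5.9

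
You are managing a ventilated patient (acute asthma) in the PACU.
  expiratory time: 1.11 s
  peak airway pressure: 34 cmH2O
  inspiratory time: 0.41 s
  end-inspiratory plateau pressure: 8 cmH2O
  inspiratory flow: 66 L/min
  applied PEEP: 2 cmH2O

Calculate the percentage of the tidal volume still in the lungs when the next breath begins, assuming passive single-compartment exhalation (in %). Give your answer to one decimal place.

53.5

Flow: 66 L/min ÷ 60 = 1.1 L/s.
Vt = flow × Ti = 1.1 L/s × 0.41 s × 1000 mL/L = 451.0 mL.
R = (PIP − Pplat)/V̇ = (34 − 8) / 1.1 = 26.0/1.1 = 23.636 cmH2O·s/L.
C = Vt/(Pplat − PEEP) = 451.0 / (8 − 2) = 451.0/6.0 = 75.167 mL/cmH2O.
τ = R × C = 23.636 × 0.07517 L/cmH2O = 1.777 s.
Fraction remaining at end-expiration = e^(−Te/τ) = e^(−1.11/1.777) = 0.5354 → 53.54%.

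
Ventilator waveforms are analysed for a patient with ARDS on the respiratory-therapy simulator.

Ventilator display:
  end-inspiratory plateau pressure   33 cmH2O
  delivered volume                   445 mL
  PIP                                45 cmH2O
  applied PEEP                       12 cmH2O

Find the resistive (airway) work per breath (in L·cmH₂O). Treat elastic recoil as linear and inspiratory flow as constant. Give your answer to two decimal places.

5.34

With constant inspiratory flow the resistive pressure is constant at PIP − Pplat = 45 − 33 = 12.0 cmH2O, so resistive work = 12.0 × 0.445 = 5.34 L·cmH2O.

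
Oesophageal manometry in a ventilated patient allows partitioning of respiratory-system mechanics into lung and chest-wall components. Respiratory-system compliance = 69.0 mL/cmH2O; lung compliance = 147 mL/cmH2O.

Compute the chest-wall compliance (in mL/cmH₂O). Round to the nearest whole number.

130

1/Ccw = 1/Crs − 1/CL.
1/Ccw = 1/69.0 − 1/147 = 0.00769.
Ccw = 130.04 mL/cmH2O.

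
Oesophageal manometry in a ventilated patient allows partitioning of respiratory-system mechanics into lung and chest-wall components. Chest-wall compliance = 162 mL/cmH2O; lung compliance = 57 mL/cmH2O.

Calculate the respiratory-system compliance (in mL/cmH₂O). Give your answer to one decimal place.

Lung and chest wall are elastances in series: 1/Crs = 1/CL + 1/Ccw.
1/Crs = 1/57 + 1/162 = 0.02372.
Crs = 42.159 mL/cmH2O.

42.2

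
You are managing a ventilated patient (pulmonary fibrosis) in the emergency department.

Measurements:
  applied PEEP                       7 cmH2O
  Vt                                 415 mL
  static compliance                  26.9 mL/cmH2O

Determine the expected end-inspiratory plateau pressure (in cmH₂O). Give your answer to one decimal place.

22.4

Pplat = PEEP + Vt / Cstat = 7 + 415 / 26.9 = 7 + 15.428 = 22.428 cmH2O.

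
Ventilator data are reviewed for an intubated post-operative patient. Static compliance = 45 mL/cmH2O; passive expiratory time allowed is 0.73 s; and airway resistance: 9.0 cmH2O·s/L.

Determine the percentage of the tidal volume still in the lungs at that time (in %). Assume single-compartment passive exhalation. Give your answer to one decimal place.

τ = R × C = 9.0 × 45 mL/cmH2O = 9.0 × 0.045 L/cmH2O = 0.405 s.
Passive exhalation: V(t)/V₀ = e^(−t/τ) = e^(−0.73/0.405) = 0.1649.
Fraction remaining = 0.1649 → 16.49%.

16.5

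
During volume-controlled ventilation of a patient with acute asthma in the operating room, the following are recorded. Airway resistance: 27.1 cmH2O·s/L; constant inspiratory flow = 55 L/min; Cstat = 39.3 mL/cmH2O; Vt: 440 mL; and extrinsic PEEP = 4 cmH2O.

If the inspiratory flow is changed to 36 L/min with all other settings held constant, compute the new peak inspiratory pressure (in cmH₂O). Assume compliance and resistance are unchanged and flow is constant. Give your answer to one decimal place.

31.5

Flow: 55 L/min ÷ 60 = 0.9167 L/s.
New flow: 36 L/min ÷ 60 = 0.6 L/s.
PIP = Vt/C + R·V̇ + PEEP (constant-flow equation of motion).
Only the resistive term changes: ΔPIP = R × ΔV̇ = 27.1 × (0.6 − 0.9167) = 27.1 × -0.3167 = -8.583 cmH2O.
Original PIP = 440/39.3 + 27.1×0.9167 + 4 = 40.038 cmH2O; new PIP = 40.038 + (-8.583) = 31.455 cmH2O.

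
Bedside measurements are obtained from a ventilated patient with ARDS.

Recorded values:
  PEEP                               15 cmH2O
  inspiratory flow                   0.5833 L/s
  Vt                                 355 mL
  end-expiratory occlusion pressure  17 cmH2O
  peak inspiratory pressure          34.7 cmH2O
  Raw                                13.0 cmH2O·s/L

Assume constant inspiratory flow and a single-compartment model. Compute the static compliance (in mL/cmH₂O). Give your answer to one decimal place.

Total PEEP = 17 cmH2O (set 15 + intrinsic 2); this is the baseline alveolar pressure.
Equation of motion (constant flow): PIP = Vt/C + R·V̇ + PEEP.
Vt/C = PIP − R·V̇ − PEEP = 34.7 − 13.0×0.5833 − 17 = 34.7 − 7.583 − 17 = 10.117 cmH2O.
C = Vt / 10.117 = 355 / 10.117 = 35.089 mL/cmH2O.

35.1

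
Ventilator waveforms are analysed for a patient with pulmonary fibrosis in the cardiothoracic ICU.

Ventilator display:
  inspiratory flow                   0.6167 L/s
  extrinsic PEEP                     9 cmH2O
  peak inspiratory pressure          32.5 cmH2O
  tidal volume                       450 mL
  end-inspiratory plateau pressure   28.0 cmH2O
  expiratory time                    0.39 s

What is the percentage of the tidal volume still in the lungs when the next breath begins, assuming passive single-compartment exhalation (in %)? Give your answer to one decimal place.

10.5

R = (PIP − Pplat)/V̇ = (32.5 − 28.0) / 0.6167 = 4.5/0.6167 = 7.297 cmH2O·s/L.
C = Vt/(Pplat − PEEP) = 450.0 / (28.0 − 9) = 450.0/19.0 = 23.684 mL/cmH2O.
τ = R × C = 7.297 × 0.02368 L/cmH2O = 0.1728 s.
Fraction remaining at end-expiration = e^(−Te/τ) = e^(−0.39/0.1728) = 0.1047 → 10.47%.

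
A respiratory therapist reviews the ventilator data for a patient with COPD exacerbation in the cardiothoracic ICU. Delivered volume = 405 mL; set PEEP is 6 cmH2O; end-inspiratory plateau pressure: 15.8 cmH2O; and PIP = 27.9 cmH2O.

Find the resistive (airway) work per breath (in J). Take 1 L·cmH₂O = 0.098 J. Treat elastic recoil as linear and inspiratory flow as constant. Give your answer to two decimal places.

0.48

With constant inspiratory flow the resistive pressure is constant at PIP − Pplat = 27.9 − 15.8 = 12.1 cmH2O, so resistive work = 12.1 × 0.405 = 4.901 L·cmH2O.
× 0.098 J/(L·cmH2O) → 0.4803 J.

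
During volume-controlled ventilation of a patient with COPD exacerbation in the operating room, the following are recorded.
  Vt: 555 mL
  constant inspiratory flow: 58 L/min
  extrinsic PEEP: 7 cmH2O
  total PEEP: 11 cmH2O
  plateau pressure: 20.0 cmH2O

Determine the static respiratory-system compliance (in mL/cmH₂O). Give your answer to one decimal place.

End-expiratory occlusion gives total PEEP = 11 cmH2O (intrinsic PEEP = 11 − 7 = 4). Use total PEEP for the elastic gradient.
Cstat = Vt / (Pplat − PEEPtotal) = 555 / (20.0 − 11) = 555 / 9.0 = 61.667 mL/cmH2O.

61.7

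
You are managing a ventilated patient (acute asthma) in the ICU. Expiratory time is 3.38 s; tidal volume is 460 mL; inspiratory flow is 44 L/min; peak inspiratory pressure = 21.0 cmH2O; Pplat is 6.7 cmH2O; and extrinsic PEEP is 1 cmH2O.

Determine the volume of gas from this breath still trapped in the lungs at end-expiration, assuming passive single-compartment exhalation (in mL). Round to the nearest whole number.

54

Flow: 44 L/min ÷ 60 = 0.7333 L/s.
R = (PIP − Pplat)/V̇ = (21.0 − 6.7) / 0.7333 = 14.3/0.7333 = 19.501 cmH2O·s/L.
C = Vt/(Pplat − PEEP) = 460.0 / (6.7 − 1) = 460.0/5.7 = 80.702 mL/cmH2O.
τ = R × C = 19.501 × 0.0807 L/cmH2O = 1.574 s.
Fraction remaining = e^(−Te/τ) = e^(−3.38/1.574) = 0.1168.
Trapped volume = 460.0 × 0.1168 = 53.728 mL.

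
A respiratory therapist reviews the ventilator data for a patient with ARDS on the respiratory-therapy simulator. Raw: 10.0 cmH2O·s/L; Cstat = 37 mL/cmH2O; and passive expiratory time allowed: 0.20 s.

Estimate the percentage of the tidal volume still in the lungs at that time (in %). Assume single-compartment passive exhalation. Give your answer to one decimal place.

τ = R × C = 10.0 × 37 mL/cmH2O = 10.0 × 0.037 L/cmH2O = 0.37 s.
Passive exhalation: V(t)/V₀ = e^(−t/τ) = e^(−0.20/0.37) = 0.5824.
Fraction remaining = 0.5824 → 58.24%.

58.2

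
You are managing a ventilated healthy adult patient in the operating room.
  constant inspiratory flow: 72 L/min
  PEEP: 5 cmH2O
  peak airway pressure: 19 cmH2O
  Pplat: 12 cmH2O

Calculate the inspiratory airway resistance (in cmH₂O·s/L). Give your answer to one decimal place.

Flow: 72 L/min ÷ 60 = 1.2 L/s.
Raw = (PIP − Pplat) / flow = (19 − 12) / 1.2 = 7.0 / 1.2 = 5.833 cmH2O·s/L.

5.8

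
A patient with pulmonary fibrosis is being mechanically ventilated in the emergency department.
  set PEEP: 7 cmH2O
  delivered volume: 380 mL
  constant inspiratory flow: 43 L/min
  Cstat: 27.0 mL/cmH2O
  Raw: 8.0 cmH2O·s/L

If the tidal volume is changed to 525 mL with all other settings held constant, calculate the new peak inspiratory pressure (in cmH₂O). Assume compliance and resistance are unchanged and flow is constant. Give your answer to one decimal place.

Flow: 43 L/min ÷ 60 = 0.7167 L/s.
PIP = Vt/C + R·V̇ + PEEP (constant-flow equation of motion).
Only the elastic term changes: ΔPIP = ΔVt / C = (525 − 380) / 27.0 = 5.37 cmH2O.
Original PIP = 380/27.0 + 8.0×0.7167 + 7 = 26.808 cmH2O; new PIP = 26.808 + (5.37) = 32.178 cmH2O.

32.2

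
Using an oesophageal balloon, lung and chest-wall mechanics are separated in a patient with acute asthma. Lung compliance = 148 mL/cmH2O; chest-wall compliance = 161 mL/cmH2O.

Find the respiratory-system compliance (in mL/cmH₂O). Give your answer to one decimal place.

Lung and chest wall are elastances in series: 1/Crs = 1/CL + 1/Ccw.
1/Crs = 1/148 + 1/161 = 0.01297.
Crs = 77.101 mL/cmH2O.

77.1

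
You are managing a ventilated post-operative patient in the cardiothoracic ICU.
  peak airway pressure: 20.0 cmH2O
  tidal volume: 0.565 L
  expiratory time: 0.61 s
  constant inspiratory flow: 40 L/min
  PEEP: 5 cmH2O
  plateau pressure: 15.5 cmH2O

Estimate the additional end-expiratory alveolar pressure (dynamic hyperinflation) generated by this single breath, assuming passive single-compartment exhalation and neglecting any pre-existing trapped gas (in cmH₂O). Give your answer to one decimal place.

Flow: 40 L/min ÷ 60 = 0.6667 L/s.
R = (PIP − Pplat)/V̇ = (20.0 − 15.5) / 0.6667 = 4.5/0.6667 = 6.75 cmH2O·s/L.
C = Vt/(Pplat − PEEP) = 565.0 / (15.5 − 5) = 565.0/10.5 = 53.81 mL/cmH2O.
τ = R × C = 6.75 × 0.05381 L/cmH2O = 0.3632 s.
Fraction remaining = e^(−Te/τ) = e^(−0.61/0.3632) = 0.1865; trapped volume = 565.0 × 0.1865 = 105.37 mL.
Additional alveolar pressure from trapping ≈ V_trapped / C = 105.37 / 53.81 = 1.958 cmH2O.

2.0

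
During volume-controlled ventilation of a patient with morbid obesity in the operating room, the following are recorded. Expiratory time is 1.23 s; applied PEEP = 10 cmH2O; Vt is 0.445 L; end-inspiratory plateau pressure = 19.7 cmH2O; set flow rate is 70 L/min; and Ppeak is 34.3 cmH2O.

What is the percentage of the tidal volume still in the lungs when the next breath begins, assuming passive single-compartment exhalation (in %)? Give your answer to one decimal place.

Flow: 70 L/min ÷ 60 = 1.1667 L/s.
R = (PIP − Pplat)/V̇ = (34.3 − 19.7) / 1.1667 = 14.6/1.1667 = 12.514 cmH2O·s/L.
C = Vt/(Pplat − PEEP) = 445.0 / (19.7 − 10) = 445.0/9.7 = 45.876 mL/cmH2O.
τ = R × C = 12.514 × 0.04588 L/cmH2O = 0.5741 s.
Fraction remaining at end-expiration = e^(−Te/τ) = e^(−1.23/0.5741) = 0.1174 → 11.74%.

11.7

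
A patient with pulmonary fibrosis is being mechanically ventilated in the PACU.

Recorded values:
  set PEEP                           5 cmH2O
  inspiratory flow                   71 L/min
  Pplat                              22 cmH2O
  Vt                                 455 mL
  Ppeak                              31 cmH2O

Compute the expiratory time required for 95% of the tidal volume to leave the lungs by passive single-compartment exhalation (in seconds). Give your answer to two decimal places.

0.61

Flow: 71 L/min ÷ 60 = 1.1833 L/s.
R = (PIP − Pplat)/V̇ = (31 − 22) / 1.1833 = 9.0/1.1833 = 7.606 cmH2O·s/L.
C = Vt/(Pplat − PEEP) = 455.0 / (22 − 5) = 455.0/17.0 = 26.765 mL/cmH2O.
τ = R × C = 7.606 × 0.02677 L/cmH2O = 0.2036 s.
t = −τ·ln(1 − 0.95) = −0.2036·ln(0.05) = 0.6099 s.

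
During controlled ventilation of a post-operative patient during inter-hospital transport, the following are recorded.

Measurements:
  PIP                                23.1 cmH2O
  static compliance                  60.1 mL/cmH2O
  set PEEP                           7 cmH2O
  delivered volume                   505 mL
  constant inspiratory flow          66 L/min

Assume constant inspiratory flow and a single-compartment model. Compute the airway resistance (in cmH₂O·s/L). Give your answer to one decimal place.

Flow: 66 L/min ÷ 60 = 1.1 L/s.
Equation of motion (constant flow): PIP = Vt/C + R·V̇ + PEEP.
R·V̇ = PIP − Vt/C − PEEP = 23.1 − 505/60.1 − 7 = 23.1 − 8.403 − 7 = 7.697 cmH2O.
R = 7.697 / 1.1 = 6.997 cmH2O·s/L.

7.0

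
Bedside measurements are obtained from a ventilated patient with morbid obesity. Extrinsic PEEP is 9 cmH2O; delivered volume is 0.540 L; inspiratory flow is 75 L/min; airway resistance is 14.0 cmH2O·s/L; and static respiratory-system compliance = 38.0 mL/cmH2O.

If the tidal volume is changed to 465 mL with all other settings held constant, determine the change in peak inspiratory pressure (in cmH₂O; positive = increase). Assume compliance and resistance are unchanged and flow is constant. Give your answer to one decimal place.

PIP = Vt/C + R·V̇ + PEEP (constant-flow equation of motion).
Only the elastic term changes: ΔPIP = ΔVt / C = (465 − 540) / 38.0 = -1.974 cmH2O.

-2.0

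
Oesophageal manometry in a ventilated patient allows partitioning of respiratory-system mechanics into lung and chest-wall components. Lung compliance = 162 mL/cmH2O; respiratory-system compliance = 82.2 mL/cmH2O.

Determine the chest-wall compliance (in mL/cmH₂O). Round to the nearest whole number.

167

1/Ccw = 1/Crs − 1/CL.
1/Ccw = 1/82.2 − 1/162 = 0.005993.
Ccw = 166.86 mL/cmH2O.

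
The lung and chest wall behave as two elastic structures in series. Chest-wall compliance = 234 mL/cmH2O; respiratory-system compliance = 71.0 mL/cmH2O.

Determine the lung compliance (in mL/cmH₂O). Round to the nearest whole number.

102

1/CL = 1/Crs − 1/Ccw.
1/CL = 1/71.0 − 1/234 = 0.009811.
CL = 101.93 mL/cmH2O.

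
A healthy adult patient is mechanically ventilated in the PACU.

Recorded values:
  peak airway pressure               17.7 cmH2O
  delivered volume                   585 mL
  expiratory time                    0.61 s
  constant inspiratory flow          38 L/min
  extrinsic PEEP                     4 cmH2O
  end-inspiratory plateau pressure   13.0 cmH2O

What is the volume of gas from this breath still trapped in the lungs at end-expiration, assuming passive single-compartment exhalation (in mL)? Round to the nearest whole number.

165

Flow: 38 L/min ÷ 60 = 0.6333 L/s.
R = (PIP − Pplat)/V̇ = (17.7 − 13.0) / 0.6333 = 4.7/0.6333 = 7.421 cmH2O·s/L.
C = Vt/(Pplat − PEEP) = 585.0 / (13.0 − 4) = 585.0/9.0 = 65.0 mL/cmH2O.
τ = R × C = 7.421 × 0.065 L/cmH2O = 0.4824 s.
Fraction remaining = e^(−Te/τ) = e^(−0.61/0.4824) = 0.2824.
Trapped volume = 585.0 × 0.2824 = 165.2 mL.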